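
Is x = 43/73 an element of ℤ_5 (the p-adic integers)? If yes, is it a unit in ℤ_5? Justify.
x ∈ ℤ_5^× (unit); v_5(x) = 0

ℤ_5 = {x ∈ ℚ_5 : v_5(x) ≥ 0} and ℤ_5^× = {x ∈ ℤ_5 : v_5(x) = 0}. Here v_5(43/73) = v_5(num) − v_5(den) = 0; compare against these criteria.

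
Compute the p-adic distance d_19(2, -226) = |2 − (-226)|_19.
d_19(2, -226) = 1/19

Step 1 — x − y = 2 − (-226) = 228. Step 2 — v_19(228) = 1 (factor: 228 = (19^1 · 12); the sign does not affect v_p). Step 3 — |x − y|_19 = 19^{-1} = 1/19.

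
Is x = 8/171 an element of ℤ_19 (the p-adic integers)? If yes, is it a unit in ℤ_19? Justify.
x ∉ ℤ_19 (v_19(x) = -1 < 0)

ℤ_19 = {x ∈ ℚ_19 : v_19(x) ≥ 0} and ℤ_19^× = {x ∈ ℤ_19 : v_19(x) = 0}. Here v_19(8/171) = v_19(num) − v_19(den) = -1; compare against these criteria.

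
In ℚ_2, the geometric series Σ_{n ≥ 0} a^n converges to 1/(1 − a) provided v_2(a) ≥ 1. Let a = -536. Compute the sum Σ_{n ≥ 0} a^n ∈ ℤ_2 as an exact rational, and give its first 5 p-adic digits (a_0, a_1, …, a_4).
Σ a^n = 1/(1 − a) = 1/537;  first 5 digits = (1, 0, 0, 1, 0)

v_2(a) = 3 ≥ 1, so the series converges in ℤ_2 to 1/(1 − a) = 1/(1 − (-536)) = 1/537. Expand this rational in ℤ_2: compute digits iteratively via d_i = x_i mod 2, x_{i+1} = (x_i − d_i)/2. The first 5 digits are (1, 0, 0, 1, 0).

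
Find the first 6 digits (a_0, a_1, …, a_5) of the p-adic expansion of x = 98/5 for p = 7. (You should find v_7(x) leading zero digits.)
(a_0, …, a_5) = (0, 0, 6, 2, 1, 4)

v_7(98/5) = 2, so a_0 = ... = a_1 = 0. Factor out: x = 7^2 · u with u = 2/5 a unit in ℤ_7. Expand u iteratively via a_{v+i} = u_i mod 7, u_{i+1} = (u_i − a_{v+i})/7:
  u_0 = 2/5;  a_2 = 6;  u_1 = (u_0 − 6)/7 = -4/5
  u_1 = -4/5;  a_3 = 2;  u_2 = (u_1 − 2)/7 = -2/5
  u_2 = -2/5;  a_4 = 1;  u_3 = (u_2 − 1)/7 = -1/5
  u_3 = -1/5;  a_5 = 4;  u_4 = (u_3 − 4)/7 = -3/5
Digits: (0, 0, 6, 2, 1, 4).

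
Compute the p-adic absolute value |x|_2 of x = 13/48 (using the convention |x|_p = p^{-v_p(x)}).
|13/48|_2 = 16

Step 1 — compute v_2(x) by factoring powers of 2 out of the numerator and denominator: v_2(13/48) = -4. Step 2 — apply |x|_p = p^{-v_p(x)} = 2^{4} = 16.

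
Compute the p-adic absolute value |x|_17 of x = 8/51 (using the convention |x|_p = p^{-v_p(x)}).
|8/51|_17 = 17

Step 1 — compute v_17(x) by factoring powers of 17 out of the numerator and denominator: v_17(8/51) = -1. Step 2 — apply |x|_p = p^{-v_p(x)} = 17^{1} = 17.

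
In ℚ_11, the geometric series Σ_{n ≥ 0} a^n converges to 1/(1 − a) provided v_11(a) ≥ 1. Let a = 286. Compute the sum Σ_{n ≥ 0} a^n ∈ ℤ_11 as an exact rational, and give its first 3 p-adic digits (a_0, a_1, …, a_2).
Σ a^n = 1/(1 − a) = -1/285;  first 3 digits = (1, 4, 7)

v_11(a) = 1 ≥ 1, so the series converges in ℤ_11 to 1/(1 − a) = 1/(1 − 286) = -1/285. Expand this rational in ℤ_11: compute digits iteratively via d_i = x_i mod 11, x_{i+1} = (x_i − d_i)/11. The first 3 digits are (1, 4, 7).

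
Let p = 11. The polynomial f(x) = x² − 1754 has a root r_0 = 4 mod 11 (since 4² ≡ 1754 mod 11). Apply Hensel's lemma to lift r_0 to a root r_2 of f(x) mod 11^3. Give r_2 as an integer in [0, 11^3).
r_2 = 675 (mod 1331)

Hensel's recurrence: r_{i+1} = r_i − f(r_i)·(f′(r_i))^{-1} mod 11^{i+2}, with f′(x) = 2x. Iterate:
  r_0 = 4 (mod 11)
  r_1 = 70 (mod 121)
  r_2 = 675 (mod 1331)
Final: r_2 = 675, and one checks f(r_2) ≡ 0 mod 11^3.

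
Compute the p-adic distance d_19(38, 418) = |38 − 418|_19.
d_19(38, 418) = 1/19

Step 1 — x − y = 38 − 418 = -380. Step 2 — v_19(-380) = 1 (factor: -380 = −(19^1 · 20); the sign does not affect v_p). Step 3 — |x − y|_19 = 19^{-1} = 1/19.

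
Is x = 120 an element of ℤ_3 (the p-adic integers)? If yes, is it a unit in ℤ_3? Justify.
x ∈ ℤ_3 but not a unit; v_3(x) = 1 > 0

ℤ_3 = {x ∈ ℚ_3 : v_3(x) ≥ 0} and ℤ_3^× = {x ∈ ℤ_3 : v_3(x) = 0}. Here v_3(120) = v_3(num) − v_3(den) = 1; compare against these criteria.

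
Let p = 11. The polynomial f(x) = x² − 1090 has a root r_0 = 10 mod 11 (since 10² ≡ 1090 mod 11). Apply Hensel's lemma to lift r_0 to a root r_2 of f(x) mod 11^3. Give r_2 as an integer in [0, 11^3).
r_2 = 120 (mod 1331)

Hensel's recurrence: r_{i+1} = r_i − f(r_i)·(f′(r_i))^{-1} mod 11^{i+2}, with f′(x) = 2x. Iterate:
  r_0 = 10 (mod 11)
  r_1 = 120 (mod 121)
  r_2 = 120 (mod 1331)
Final: r_2 = 120, and one checks f(r_2) ≡ 0 mod 11^3.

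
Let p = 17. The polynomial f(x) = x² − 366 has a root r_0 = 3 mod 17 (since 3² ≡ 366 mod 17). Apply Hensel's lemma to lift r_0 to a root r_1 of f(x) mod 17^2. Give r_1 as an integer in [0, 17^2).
r_1 = 207 (mod 289)

Hensel's recurrence: r_{i+1} = r_i − f(r_i)·(f′(r_i))^{-1} mod 17^{i+2}, with f′(x) = 2x. Iterate:
  r_0 = 3 (mod 17)
  r_1 = 207 (mod 289)
Final: r_1 = 207, and one checks f(r_1) ≡ 0 mod 17^2.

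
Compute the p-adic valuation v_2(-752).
v_2(-752) = 4

v_2(n) is the largest exponent k such that 2^k divides n. Factor out: -752 = -2^4 · 47. (Sign doesn't affect v_p.) So v_2(-752) = 4.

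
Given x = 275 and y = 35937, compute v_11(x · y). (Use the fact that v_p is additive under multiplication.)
v_11(9882675) = 4

v_p(x) = 1 (factor: 275 = 11^1 · 25); v_p(y) = 3 (factor: 35937 = 11^3 · 27). Additivity: v_p(xy) = v_p(x) + v_p(y) = 1 + 3 = 4. (Direct check: xy = 9882675 = 11^4 · (675).)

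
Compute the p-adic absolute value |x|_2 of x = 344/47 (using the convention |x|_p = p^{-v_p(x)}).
|344/47|_2 = 1/8

Step 1 — compute v_2(x) by factoring powers of 2 out of the numerator and denominator: v_2(344/47) = 3. Step 2 — apply |x|_p = p^{-v_p(x)} = 2^{-3} = 1/8.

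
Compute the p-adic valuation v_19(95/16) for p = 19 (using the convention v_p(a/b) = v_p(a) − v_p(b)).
v_19(95/16) = 1

Factor powers of 19 from the numerator and denominator of the reduced fraction: 95 = 19^1 · 5 and 16 = 19^0 · 16. Apply v_p(a/b) = v_p(a) − v_p(b): v_19(95/16) = 1 − 0 = 1.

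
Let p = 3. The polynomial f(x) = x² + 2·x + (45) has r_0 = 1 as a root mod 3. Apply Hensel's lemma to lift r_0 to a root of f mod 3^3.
r_2 = 7 (mod 27)

Hensel: r_{i+1} = r_i − f(r_i)·(f′(r_i))^{-1} mod 3^{i+2}, f′(x) = 2x + 2. Iterate:
  r_0 = 1 (mod 3)
  r_1 = 7 (mod 9)
  r_2 = 7 (mod 27)
Final: r = 7 satisfies f(r) ≡ 0 mod 3^3.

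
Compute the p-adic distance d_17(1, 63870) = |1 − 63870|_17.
d_17(1, 63870) = 1/4913

Step 1 — x − y = 1 − 63870 = -63869. Step 2 — v_17(-63869) = 3 (factor: -63869 = −(17^3 · 13); the sign does not affect v_p). Step 3 — |x − y|_17 = 17^{-3} = 1/4913.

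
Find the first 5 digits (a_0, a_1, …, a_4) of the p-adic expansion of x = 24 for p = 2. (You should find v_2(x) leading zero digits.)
(a_0, …, a_4) = (0, 0, 0, 1, 1)

v_2(24) = 3, so a_0 = ... = a_2 = 0. Factor out: x = 2^3 · u with u = 3 a unit in ℤ_2. Expand u iteratively via a_{v+i} = u_i mod 2, u_{i+1} = (u_i − a_{v+i})/2:
  u_0 = 3;  a_3 = 1;  u_1 = (u_0 − 1)/2 = 1
  u_1 = 1;  a_4 = 1;  u_2 = (u_1 − 1)/2 = 0
Digits: (0, 0, 0, 1, 1).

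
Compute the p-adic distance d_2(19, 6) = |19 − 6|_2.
d_2(19, 6) = 1

Step 1 — x − y = 19 − 6 = 13. Step 2 — v_2(13) = 0 (factor: 13 = (2^0 · 13); the sign does not affect v_p). Step 3 — |x − y|_2 = 2^{0} = 1.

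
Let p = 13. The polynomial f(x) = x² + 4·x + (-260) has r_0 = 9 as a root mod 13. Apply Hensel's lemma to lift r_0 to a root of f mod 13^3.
r_2 = 438 (mod 2197)

Hensel: r_{i+1} = r_i − f(r_i)·(f′(r_i))^{-1} mod 13^{i+2}, f′(x) = 2x + 4. Iterate:
  r_0 = 9 (mod 13)
  r_1 = 100 (mod 169)
  r_2 = 438 (mod 2197)
Final: r = 438 satisfies f(r) ≡ 0 mod 13^3.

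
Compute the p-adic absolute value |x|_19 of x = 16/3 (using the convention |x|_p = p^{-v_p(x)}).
|16/3|_19 = 1

Step 1 — compute v_19(x) by factoring powers of 19 out of the numerator and denominator: v_19(16/3) = 0. Step 2 — apply |x|_p = p^{-v_p(x)} = 19^{0} = 1.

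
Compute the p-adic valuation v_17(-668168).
v_17(-668168) = 4

v_17(n) is the largest exponent k such that 17^k divides n. Factor out: -668168 = -17^4 · 8. (Sign doesn't affect v_p.) So v_17(-668168) = 4.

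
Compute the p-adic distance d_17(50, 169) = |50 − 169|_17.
d_17(50, 169) = 1/17

Step 1 — x − y = 50 − 169 = -119. Step 2 — v_17(-119) = 1 (factor: -119 = −(17^1 · 7); the sign does not affect v_p). Step 3 — |x − y|_17 = 17^{-1} = 1/17.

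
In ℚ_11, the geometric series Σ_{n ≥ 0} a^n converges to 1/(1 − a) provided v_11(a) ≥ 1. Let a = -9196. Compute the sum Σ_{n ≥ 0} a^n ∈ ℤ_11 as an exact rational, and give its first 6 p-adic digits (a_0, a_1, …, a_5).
Σ a^n = 1/(1 − a) = 1/9197;  first 6 digits = (1, 0, 1, 4, 0, 8)

v_11(a) = 2 ≥ 1, so the series converges in ℤ_11 to 1/(1 − a) = 1/(1 − (-9196)) = 1/9197. Expand this rational in ℤ_11: compute digits iteratively via d_i = x_i mod 11, x_{i+1} = (x_i − d_i)/11. The first 6 digits are (1, 0, 1, 4, 0, 8).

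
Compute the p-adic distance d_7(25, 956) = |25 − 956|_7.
d_7(25, 956) = 1/49

Step 1 — x − y = 25 − 956 = -931. Step 2 — v_7(-931) = 2 (factor: -931 = −(7^2 · 19); the sign does not affect v_p). Step 3 — |x − y|_7 = 7^{-2} = 1/49.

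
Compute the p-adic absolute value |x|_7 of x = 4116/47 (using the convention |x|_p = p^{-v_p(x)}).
|4116/47|_7 = 1/343

Step 1 — compute v_7(x) by factoring powers of 7 out of the numerator and denominator: v_7(4116/47) = 3. Step 2 — apply |x|_p = p^{-v_p(x)} = 7^{-3} = 1/343.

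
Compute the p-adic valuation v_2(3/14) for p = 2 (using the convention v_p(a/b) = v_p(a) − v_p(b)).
v_2(3/14) = -1

Factor powers of 2 from the numerator and denominator of the reduced fraction: 3 = 2^0 · 3 and 14 = 2^1 · 7. Apply v_p(a/b) = v_p(a) − v_p(b): v_2(3/14) = 0 − 1 = -1.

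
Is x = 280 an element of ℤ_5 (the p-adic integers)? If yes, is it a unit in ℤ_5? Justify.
x ∈ ℤ_5 but not a unit; v_5(x) = 1 > 0

ℤ_5 = {x ∈ ℚ_5 : v_5(x) ≥ 0} and ℤ_5^× = {x ∈ ℤ_5 : v_5(x) = 0}. Here v_5(280) = v_5(num) − v_5(den) = 1; compare against these criteria.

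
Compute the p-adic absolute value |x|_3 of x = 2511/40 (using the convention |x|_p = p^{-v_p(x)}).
|2511/40|_3 = 1/81

Step 1 — compute v_3(x) by factoring powers of 3 out of the numerator and denominator: v_3(2511/40) = 4. Step 2 — apply |x|_p = p^{-v_p(x)} = 3^{-4} = 1/81.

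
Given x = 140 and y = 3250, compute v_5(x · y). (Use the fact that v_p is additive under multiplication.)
v_5(455000) = 4

v_p(x) = 1 (factor: 140 = 5^1 · 28); v_p(y) = 3 (factor: 3250 = 5^3 · 26). Additivity: v_p(xy) = v_p(x) + v_p(y) = 1 + 3 = 4. (Direct check: xy = 455000 = 5^4 · (728).)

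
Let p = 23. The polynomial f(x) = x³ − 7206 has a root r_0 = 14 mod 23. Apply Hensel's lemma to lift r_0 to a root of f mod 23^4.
r_3 = 272955 (mod 279841)

Hensel: r_{i+1} = r_i − f(r_i)/f′(r_i) mod 23^{i+2}, where f′(x) = 3x². Iterate:
  r_0 = 14 (mod 23)
  r_1 = 520 (mod 529)
  r_2 = 5281 (mod 12167)
  r_3 = 272955 (mod 279841)
Final: r = 272955 with f(r) ≡ 0 mod 23^4.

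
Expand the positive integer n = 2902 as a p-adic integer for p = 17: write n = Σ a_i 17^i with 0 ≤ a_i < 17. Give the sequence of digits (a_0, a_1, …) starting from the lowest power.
(a_0, a_1, …) = (12, 0, 10)

Repeated division by 17 gives the digits low-to-high: 2902 = 12 + 10·17^2. Digit sequence: (12, 0, 10).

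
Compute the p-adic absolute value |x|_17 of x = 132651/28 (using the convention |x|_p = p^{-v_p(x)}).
|132651/28|_17 = 1/4913

Step 1 — compute v_17(x) by factoring powers of 17 out of the numerator and denominator: v_17(132651/28) = 3. Step 2 — apply |x|_p = p^{-v_p(x)} = 17^{-3} = 1/4913.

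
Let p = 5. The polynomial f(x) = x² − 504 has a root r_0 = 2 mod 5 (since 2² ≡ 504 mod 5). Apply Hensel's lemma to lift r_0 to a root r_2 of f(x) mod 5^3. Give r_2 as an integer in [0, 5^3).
r_2 = 2 (mod 125)

Hensel's recurrence: r_{i+1} = r_i − f(r_i)·(f′(r_i))^{-1} mod 5^{i+2}, with f′(x) = 2x. Iterate:
  r_0 = 2 (mod 5)
  r_1 = 2 (mod 25)
  r_2 = 2 (mod 125)
Final: r_2 = 2, and one checks f(r_2) ≡ 0 mod 5^3.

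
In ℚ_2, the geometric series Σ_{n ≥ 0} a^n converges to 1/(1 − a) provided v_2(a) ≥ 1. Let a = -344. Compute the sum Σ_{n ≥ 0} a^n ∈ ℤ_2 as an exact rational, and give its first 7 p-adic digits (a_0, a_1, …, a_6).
Σ a^n = 1/(1 − a) = 1/345;  first 7 digits = (1, 0, 0, 1, 0, 1, 1)

v_2(a) = 3 ≥ 1, so the series converges in ℤ_2 to 1/(1 − a) = 1/(1 − (-344)) = 1/345. Expand this rational in ℤ_2: compute digits iteratively via d_i = x_i mod 2, x_{i+1} = (x_i − d_i)/2. The first 7 digits are (1, 0, 0, 1, 0, 1, 1).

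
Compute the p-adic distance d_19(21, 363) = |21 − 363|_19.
d_19(21, 363) = 1/19

Step 1 — x − y = 21 − 363 = -342. Step 2 — v_19(-342) = 1 (factor: -342 = −(19^1 · 18); the sign does not affect v_p). Step 3 — |x − y|_19 = 19^{-1} = 1/19.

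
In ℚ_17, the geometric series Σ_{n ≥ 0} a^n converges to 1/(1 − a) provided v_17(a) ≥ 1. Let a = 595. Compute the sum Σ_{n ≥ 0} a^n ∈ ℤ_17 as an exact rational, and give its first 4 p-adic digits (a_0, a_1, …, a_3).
Σ a^n = 1/(1 − a) = -1/594;  first 4 digits = (1, 1, 3, 5)

v_17(a) = 1 ≥ 1, so the series converges in ℤ_17 to 1/(1 − a) = 1/(1 − 595) = -1/594. Expand this rational in ℤ_17: compute digits iteratively via d_i = x_i mod 17, x_{i+1} = (x_i − d_i)/17. The first 4 digits are (1, 1, 3, 5).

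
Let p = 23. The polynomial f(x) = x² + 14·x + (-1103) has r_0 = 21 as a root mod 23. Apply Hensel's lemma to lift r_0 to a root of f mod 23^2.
r_1 = 481 (mod 529)

Hensel: r_{i+1} = r_i − f(r_i)·(f′(r_i))^{-1} mod 23^{i+2}, f′(x) = 2x + 14. Iterate:
  r_0 = 21 (mod 23)
  r_1 = 481 (mod 529)
Final: r = 481 satisfies f(r) ≡ 0 mod 23^2.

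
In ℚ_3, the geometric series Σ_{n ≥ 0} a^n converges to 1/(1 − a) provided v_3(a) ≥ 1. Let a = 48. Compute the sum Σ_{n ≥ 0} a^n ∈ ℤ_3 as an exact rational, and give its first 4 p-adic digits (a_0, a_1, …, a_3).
Σ a^n = 1/(1 − a) = -1/47;  first 4 digits = (1, 1, 0, 1)

v_3(a) = 1 ≥ 1, so the series converges in ℤ_3 to 1/(1 − a) = 1/(1 − 48) = -1/47. Expand this rational in ℤ_3: compute digits iteratively via d_i = x_i mod 3, x_{i+1} = (x_i − d_i)/3. The first 4 digits are (1, 1, 0, 1).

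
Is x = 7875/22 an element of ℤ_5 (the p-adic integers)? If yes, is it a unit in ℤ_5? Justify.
x ∈ ℤ_5 but not a unit; v_5(x) = 3 > 0

ℤ_5 = {x ∈ ℚ_5 : v_5(x) ≥ 0} and ℤ_5^× = {x ∈ ℤ_5 : v_5(x) = 0}. Here v_5(7875/22) = v_5(num) − v_5(den) = 3; compare against these criteria.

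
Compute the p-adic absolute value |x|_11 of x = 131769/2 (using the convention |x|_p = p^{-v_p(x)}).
|131769/2|_11 = 1/14641

Step 1 — compute v_11(x) by factoring powers of 11 out of the numerator and denominator: v_11(131769/2) = 4. Step 2 — apply |x|_p = p^{-v_p(x)} = 11^{-4} = 1/14641.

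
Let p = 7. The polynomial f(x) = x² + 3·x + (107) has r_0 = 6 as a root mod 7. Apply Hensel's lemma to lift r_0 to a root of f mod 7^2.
r_1 = 41 (mod 49)

Hensel: r_{i+1} = r_i − f(r_i)·(f′(r_i))^{-1} mod 7^{i+2}, f′(x) = 2x + 3. Iterate:
  r_0 = 6 (mod 7)
  r_1 = 41 (mod 49)
Final: r = 41 satisfies f(r) ≡ 0 mod 7^2.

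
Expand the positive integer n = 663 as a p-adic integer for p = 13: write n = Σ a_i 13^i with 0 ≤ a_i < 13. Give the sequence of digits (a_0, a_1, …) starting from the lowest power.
(a_0, a_1, …) = (0, 12, 3)

Repeated division by 13 gives the digits low-to-high: 663 = 12·13^1 + 3·13^2. Digit sequence: (0, 12, 3).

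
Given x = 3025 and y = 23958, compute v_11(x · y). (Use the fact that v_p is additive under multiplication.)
v_11(72472950) = 5

v_p(x) = 2 (factor: 3025 = 11^2 · 25); v_p(y) = 3 (factor: 23958 = 11^3 · 18). Additivity: v_p(xy) = v_p(x) + v_p(y) = 2 + 3 = 5. (Direct check: xy = 72472950 = 11^5 · (450).)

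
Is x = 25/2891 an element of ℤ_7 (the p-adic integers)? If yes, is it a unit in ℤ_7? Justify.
x ∉ ℤ_7 (v_7(x) = -2 < 0)

ℤ_7 = {x ∈ ℚ_7 : v_7(x) ≥ 0} and ℤ_7^× = {x ∈ ℤ_7 : v_7(x) = 0}. Here v_7(25/2891) = v_7(num) − v_7(den) = -2; compare against these criteria.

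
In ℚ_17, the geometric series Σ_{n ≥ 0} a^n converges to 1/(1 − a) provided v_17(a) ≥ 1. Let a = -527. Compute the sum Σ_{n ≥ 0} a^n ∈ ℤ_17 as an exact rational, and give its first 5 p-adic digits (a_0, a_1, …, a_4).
Σ a^n = 1/(1 − a) = 1/528;  first 5 digits = (1, 3, 7, 15, 14)

v_17(a) = 1 ≥ 1, so the series converges in ℤ_17 to 1/(1 − a) = 1/(1 − (-527)) = 1/528. Expand this rational in ℤ_17: compute digits iteratively via d_i = x_i mod 17, x_{i+1} = (x_i − d_i)/17. The first 5 digits are (1, 3, 7, 15, 14).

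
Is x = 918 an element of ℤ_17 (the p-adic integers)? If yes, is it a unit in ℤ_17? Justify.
x ∈ ℤ_17 but not a unit; v_17(x) = 1 > 0

ℤ_17 = {x ∈ ℚ_17 : v_17(x) ≥ 0} and ℤ_17^× = {x ∈ ℤ_17 : v_17(x) = 0}. Here v_17(918) = v_17(num) − v_17(den) = 1; compare against these criteria.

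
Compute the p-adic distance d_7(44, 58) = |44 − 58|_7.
d_7(44, 58) = 1/7

Step 1 — x − y = 44 − 58 = -14. Step 2 — v_7(-14) = 1 (factor: -14 = −(7^1 · 2); the sign does not affect v_p). Step 3 — |x − y|_7 = 7^{-1} = 1/7.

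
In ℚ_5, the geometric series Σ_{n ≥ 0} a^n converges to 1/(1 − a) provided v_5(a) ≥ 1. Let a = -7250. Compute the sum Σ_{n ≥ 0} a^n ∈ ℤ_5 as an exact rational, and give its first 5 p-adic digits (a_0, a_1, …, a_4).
Σ a^n = 1/(1 − a) = 1/7251;  first 5 digits = (1, 0, 0, 2, 3)

v_5(a) = 3 ≥ 1, so the series converges in ℤ_5 to 1/(1 − a) = 1/(1 − (-7250)) = 1/7251. Expand this rational in ℤ_5: compute digits iteratively via d_i = x_i mod 5, x_{i+1} = (x_i − d_i)/5. The first 5 digits are (1, 0, 0, 2, 3).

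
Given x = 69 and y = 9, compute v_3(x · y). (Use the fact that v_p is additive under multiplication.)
v_3(621) = 3

v_p(x) = 1 (factor: 69 = 3^1 · 23); v_p(y) = 2 (factor: 9 = 3^2 · 1). Additivity: v_p(xy) = v_p(x) + v_p(y) = 1 + 2 = 3. (Direct check: xy = 621 = 3^3 · (23).)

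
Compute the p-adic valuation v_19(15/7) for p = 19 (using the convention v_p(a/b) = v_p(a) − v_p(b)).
v_19(15/7) = 0

Factor powers of 19 from the numerator and denominator of the reduced fraction: 15 = 19^0 · 15 and 7 = 19^0 · 7. Apply v_p(a/b) = v_p(a) − v_p(b): v_19(15/7) = 0 − 0 = 0.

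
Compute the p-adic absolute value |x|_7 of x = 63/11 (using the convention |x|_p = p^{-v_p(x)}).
|63/11|_7 = 1/7

Step 1 — compute v_7(x) by factoring powers of 7 out of the numerator and denominator: v_7(63/11) = 1. Step 2 — apply |x|_p = p^{-v_p(x)} = 7^{-1} = 1/7.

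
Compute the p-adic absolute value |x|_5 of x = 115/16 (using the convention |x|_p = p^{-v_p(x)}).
|115/16|_5 = 1/5

Step 1 — compute v_5(x) by factoring powers of 5 out of the numerator and denominator: v_5(115/16) = 1. Step 2 — apply |x|_p = p^{-v_p(x)} = 5^{-1} = 1/5.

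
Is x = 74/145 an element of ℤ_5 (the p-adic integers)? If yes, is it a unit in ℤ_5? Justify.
x ∉ ℤ_5 (v_5(x) = -1 < 0)

ℤ_5 = {x ∈ ℚ_5 : v_5(x) ≥ 0} and ℤ_5^× = {x ∈ ℤ_5 : v_5(x) = 0}. Here v_5(74/145) = v_5(num) − v_5(den) = -1; compare against these criteria.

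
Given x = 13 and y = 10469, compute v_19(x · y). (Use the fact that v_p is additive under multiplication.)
v_19(136097) = 2

v_p(x) = 0 (factor: 13 = 19^0 · 13); v_p(y) = 2 (factor: 10469 = 19^2 · 29). Additivity: v_p(xy) = v_p(x) + v_p(y) = 0 + 2 = 2. (Direct check: xy = 136097 = 19^2 · (377).)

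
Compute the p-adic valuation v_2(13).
v_2(13) = 0

v_2(n) is the largest exponent k such that 2^k divides n. Factor out: 13 = 2^0 · 13. (Sign doesn't affect v_p.) So v_2(13) = 0.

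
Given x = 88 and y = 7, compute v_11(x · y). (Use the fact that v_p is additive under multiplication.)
v_11(616) = 1

v_p(x) = 1 (factor: 88 = 11^1 · 8); v_p(y) = 0 (factor: 7 = 11^0 · 7). Additivity: v_p(xy) = v_p(x) + v_p(y) = 1 + 0 = 1. (Direct check: xy = 616 = 11^1 · (56).)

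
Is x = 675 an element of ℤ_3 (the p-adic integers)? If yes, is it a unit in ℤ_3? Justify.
x ∈ ℤ_3 but not a unit; v_3(x) = 3 > 0

ℤ_3 = {x ∈ ℚ_3 : v_3(x) ≥ 0} and ℤ_3^× = {x ∈ ℤ_3 : v_3(x) = 0}. Here v_3(675) = v_3(num) − v_3(den) = 3; compare against these criteria.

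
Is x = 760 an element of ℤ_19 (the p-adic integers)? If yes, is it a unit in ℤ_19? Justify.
x ∈ ℤ_19 but not a unit; v_19(x) = 1 > 0

ℤ_19 = {x ∈ ℚ_19 : v_19(x) ≥ 0} and ℤ_19^× = {x ∈ ℤ_19 : v_19(x) = 0}. Here v_19(760) = v_19(num) − v_19(den) = 1; compare against these criteria.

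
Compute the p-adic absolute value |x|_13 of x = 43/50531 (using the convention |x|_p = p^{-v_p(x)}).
|43/50531|_13 = 2197

Step 1 — compute v_13(x) by factoring powers of 13 out of the numerator and denominator: v_13(43/50531) = -3. Step 2 — apply |x|_p = p^{-v_p(x)} = 13^{3} = 2197.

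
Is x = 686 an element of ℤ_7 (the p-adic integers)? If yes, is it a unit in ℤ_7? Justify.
x ∈ ℤ_7 but not a unit; v_7(x) = 3 > 0

ℤ_7 = {x ∈ ℚ_7 : v_7(x) ≥ 0} and ℤ_7^× = {x ∈ ℤ_7 : v_7(x) = 0}. Here v_7(686) = v_7(num) − v_7(den) = 3; compare against these criteria.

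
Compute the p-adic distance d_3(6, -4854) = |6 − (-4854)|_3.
d_3(6, -4854) = 1/243

Step 1 — x − y = 6 − (-4854) = 4860. Step 2 — v_3(4860) = 5 (factor: 4860 = (3^5 · 20); the sign does not affect v_p). Step 3 — |x − y|_3 = 3^{-5} = 1/243.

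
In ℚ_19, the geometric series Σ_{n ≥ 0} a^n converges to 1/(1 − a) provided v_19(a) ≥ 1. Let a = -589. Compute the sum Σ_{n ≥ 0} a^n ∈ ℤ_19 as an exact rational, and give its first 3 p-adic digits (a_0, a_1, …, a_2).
Σ a^n = 1/(1 − a) = 1/590;  first 3 digits = (1, 7, 9)

v_19(a) = 1 ≥ 1, so the series converges in ℤ_19 to 1/(1 − a) = 1/(1 − (-589)) = 1/590. Expand this rational in ℤ_19: compute digits iteratively via d_i = x_i mod 19, x_{i+1} = (x_i − d_i)/19. The first 3 digits are (1, 7, 9).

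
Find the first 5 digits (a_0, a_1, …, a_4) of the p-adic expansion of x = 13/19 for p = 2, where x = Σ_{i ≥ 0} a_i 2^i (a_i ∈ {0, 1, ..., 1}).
(a_0, …, a_4) = (1, 1, 1, 1, 1)

v_2(13/19) = 0 (numerator and denominator both coprime to 2), so x ∈ ℤ_2^×. Compute digits iteratively via a_i = x_i mod 2, x_{i+1} = (x_i − a_i)/2, with x_0 = x:
  x_0 = 13/19;  a_0 = 1;  x_1 = (x_0 − 1)/2 = -3/19
  x_1 = -3/19;  a_1 = 1;  x_2 = (x_1 − 1)/2 = -11/19
  x_2 = -11/19;  a_2 = 1;  x_3 = (x_2 − 1)/2 = -15/19
  x_3 = -15/19;  a_3 = 1;  x_4 = (x_3 − 1)/2 = -17/19
  x_4 = -17/19;  a_4 = 1;  x_5 = (x_4 − 1)/2 = -18/19
Digits: (1, 1, 1, 1, 1).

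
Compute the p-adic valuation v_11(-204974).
v_11(-204974) = 4

v_11(n) is the largest exponent k such that 11^k divides n. Factor out: -204974 = -11^4 · 14. (Sign doesn't affect v_p.) So v_11(-204974) = 4.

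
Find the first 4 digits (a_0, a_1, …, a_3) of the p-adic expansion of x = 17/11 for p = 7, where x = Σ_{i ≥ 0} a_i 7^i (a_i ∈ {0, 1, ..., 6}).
(a_0, …, a_3) = (6, 0, 5, 5)

v_7(17/11) = 0 (numerator and denominator both coprime to 7), so x ∈ ℤ_7^×. Compute digits iteratively via a_i = x_i mod 7, x_{i+1} = (x_i − a_i)/7, with x_0 = x:
  x_0 = 17/11;  a_0 = 6;  x_1 = (x_0 − 6)/7 = -7/11
  x_1 = -7/11;  a_1 = 0;  x_2 = (x_1 − 0)/7 = -1/11
  x_2 = -1/11;  a_2 = 5;  x_3 = (x_2 − 5)/7 = -8/11
  x_3 = -8/11;  a_3 = 5;  x_4 = (x_3 − 5)/7 = -9/11
Digits: (6, 0, 5, 5).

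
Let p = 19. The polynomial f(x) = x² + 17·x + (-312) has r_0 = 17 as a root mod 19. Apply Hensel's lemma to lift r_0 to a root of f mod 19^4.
r_3 = 103187 (mod 130321)

Hensel: r_{i+1} = r_i − f(r_i)·(f′(r_i))^{-1} mod 19^{i+2}, f′(x) = 2x + 17. Iterate:
  r_0 = 17 (mod 19)
  r_1 = 302 (mod 361)
  r_2 = 302 (mod 6859)
  r_3 = 103187 (mod 130321)
Final: r = 103187 satisfies f(r) ≡ 0 mod 19^4.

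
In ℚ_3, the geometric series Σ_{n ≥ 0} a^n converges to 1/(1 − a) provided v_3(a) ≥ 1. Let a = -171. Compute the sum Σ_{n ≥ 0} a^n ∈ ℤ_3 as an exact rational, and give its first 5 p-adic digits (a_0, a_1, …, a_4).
Σ a^n = 1/(1 − a) = 1/172;  first 5 digits = (1, 0, 2, 2, 1)

v_3(a) = 2 ≥ 1, so the series converges in ℤ_3 to 1/(1 − a) = 1/(1 − (-171)) = 1/172. Expand this rational in ℤ_3: compute digits iteratively via d_i = x_i mod 3, x_{i+1} = (x_i − d_i)/3. The first 5 digits are (1, 0, 2, 2, 1).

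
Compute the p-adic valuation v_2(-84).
v_2(-84) = 2

v_2(n) is the largest exponent k such that 2^k divides n. Factor out: -84 = -2^2 · 21. (Sign doesn't affect v_p.) So v_2(-84) = 2.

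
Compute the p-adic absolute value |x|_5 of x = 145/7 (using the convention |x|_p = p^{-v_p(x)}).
|145/7|_5 = 1/5

Step 1 — compute v_5(x) by factoring powers of 5 out of the numerator and denominator: v_5(145/7) = 1. Step 2 — apply |x|_p = p^{-v_p(x)} = 5^{-1} = 1/5.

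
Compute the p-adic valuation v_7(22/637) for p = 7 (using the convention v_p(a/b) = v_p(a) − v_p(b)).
v_7(22/637) = -2

Factor powers of 7 from the numerator and denominator of the reduced fraction: 22 = 7^0 · 22 and 637 = 7^2 · 13. Apply v_p(a/b) = v_p(a) − v_p(b): v_7(22/637) = 0 − 2 = -2.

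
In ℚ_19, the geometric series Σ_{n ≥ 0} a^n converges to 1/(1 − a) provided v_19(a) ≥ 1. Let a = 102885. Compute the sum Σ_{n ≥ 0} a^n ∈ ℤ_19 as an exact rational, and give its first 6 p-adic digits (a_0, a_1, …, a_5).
Σ a^n = 1/(1 − a) = -1/102884;  first 6 digits = (1, 0, 0, 15, 0, 0)

v_19(a) = 3 ≥ 1, so the series converges in ℤ_19 to 1/(1 − a) = 1/(1 − 102885) = -1/102884. Expand this rational in ℤ_19: compute digits iteratively via d_i = x_i mod 19, x_{i+1} = (x_i − d_i)/19. The first 6 digits are (1, 0, 0, 15, 0, 0).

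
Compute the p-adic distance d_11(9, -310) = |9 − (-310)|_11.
d_11(9, -310) = 1/11

Step 1 — x − y = 9 − (-310) = 319. Step 2 — v_11(319) = 1 (factor: 319 = (11^1 · 29); the sign does not affect v_p). Step 3 — |x − y|_11 = 11^{-1} = 1/11.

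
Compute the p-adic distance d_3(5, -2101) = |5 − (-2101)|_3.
d_3(5, -2101) = 1/81

Step 1 — x − y = 5 − (-2101) = 2106. Step 2 — v_3(2106) = 4 (factor: 2106 = (3^4 · 26); the sign does not affect v_p). Step 3 — |x − y|_3 = 3^{-4} = 1/81.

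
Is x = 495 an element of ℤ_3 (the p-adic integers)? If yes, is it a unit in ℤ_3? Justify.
x ∈ ℤ_3 but not a unit; v_3(x) = 2 > 0

ℤ_3 = {x ∈ ℚ_3 : v_3(x) ≥ 0} and ℤ_3^× = {x ∈ ℤ_3 : v_3(x) = 0}. Here v_3(495) = v_3(num) − v_3(den) = 2; compare against these criteria.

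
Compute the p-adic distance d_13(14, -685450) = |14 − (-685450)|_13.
d_13(14, -685450) = 1/28561

Step 1 — x − y = 14 − (-685450) = 685464. Step 2 — v_13(685464) = 4 (factor: 685464 = (13^4 · 24); the sign does not affect v_p). Step 3 — |x − y|_13 = 13^{-4} = 1/28561.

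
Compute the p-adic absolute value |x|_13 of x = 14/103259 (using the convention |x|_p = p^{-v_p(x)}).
|14/103259|_13 = 2197

Step 1 — compute v_13(x) by factoring powers of 13 out of the numerator and denominator: v_13(14/103259) = -3. Step 2 — apply |x|_p = p^{-v_p(x)} = 13^{3} = 2197.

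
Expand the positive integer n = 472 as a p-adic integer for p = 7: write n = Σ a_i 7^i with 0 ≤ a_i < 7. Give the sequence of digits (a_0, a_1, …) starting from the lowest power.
(a_0, a_1, …) = (3, 4, 2, 1)

Repeated division by 7 gives the digits low-to-high: 472 = 3 + 4·7^1 + 2·7^2 + 1·7^3. Digit sequence: (3, 4, 2, 1).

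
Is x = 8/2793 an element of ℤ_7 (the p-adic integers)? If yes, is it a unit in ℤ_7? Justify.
x ∉ ℤ_7 (v_7(x) = -2 < 0)

ℤ_7 = {x ∈ ℚ_7 : v_7(x) ≥ 0} and ℤ_7^× = {x ∈ ℤ_7 : v_7(x) = 0}. Here v_7(8/2793) = v_7(num) − v_7(den) = -2; compare against these criteria.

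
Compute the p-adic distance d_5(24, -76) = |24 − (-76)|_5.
d_5(24, -76) = 1/25

Step 1 — x − y = 24 − (-76) = 100. Step 2 — v_5(100) = 2 (factor: 100 = (5^2 · 4); the sign does not affect v_p). Step 3 — |x − y|_5 = 5^{-2} = 1/25.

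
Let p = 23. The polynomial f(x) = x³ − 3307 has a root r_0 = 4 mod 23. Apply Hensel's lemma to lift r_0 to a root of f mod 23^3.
r_2 = 11941 (mod 12167)

Hensel: r_{i+1} = r_i − f(r_i)/f′(r_i) mod 23^{i+2}, where f′(x) = 3x². Iterate:
  r_0 = 4 (mod 23)
  r_1 = 303 (mod 529)
  r_2 = 11941 (mod 12167)
Final: r = 11941 with f(r) ≡ 0 mod 23^3.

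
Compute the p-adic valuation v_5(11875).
v_5(11875) = 4

v_5(n) is the largest exponent k such that 5^k divides n. Factor out: 11875 = 5^4 · 19. (Sign doesn't affect v_p.) So v_5(11875) = 4.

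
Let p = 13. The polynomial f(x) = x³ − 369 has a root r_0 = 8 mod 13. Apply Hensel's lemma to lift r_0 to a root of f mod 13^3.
r_2 = 1802 (mod 2197)

Hensel: r_{i+1} = r_i − f(r_i)/f′(r_i) mod 13^{i+2}, where f′(x) = 3x². Iterate:
  r_0 = 8 (mod 13)
  r_1 = 112 (mod 169)
  r_2 = 1802 (mod 2197)
Final: r = 1802 with f(r) ≡ 0 mod 13^3.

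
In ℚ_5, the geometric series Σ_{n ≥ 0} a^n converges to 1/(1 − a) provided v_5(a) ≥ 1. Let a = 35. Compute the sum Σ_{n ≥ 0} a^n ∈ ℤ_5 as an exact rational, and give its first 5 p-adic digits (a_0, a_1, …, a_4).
Σ a^n = 1/(1 − a) = -1/34;  first 5 digits = (1, 2, 0, 3, 1)

v_5(a) = 1 ≥ 1, so the series converges in ℤ_5 to 1/(1 − a) = 1/(1 − 35) = -1/34. Expand this rational in ℤ_5: compute digits iteratively via d_i = x_i mod 5, x_{i+1} = (x_i − d_i)/5. The first 5 digits are (1, 2, 0, 3, 1).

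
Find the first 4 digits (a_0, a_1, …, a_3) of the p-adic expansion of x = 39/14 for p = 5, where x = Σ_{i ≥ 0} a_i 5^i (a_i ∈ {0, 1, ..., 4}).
(a_0, …, a_3) = (1, 0, 4, 1)

v_5(39/14) = 0 (numerator and denominator both coprime to 5), so x ∈ ℤ_5^×. Compute digits iteratively via a_i = x_i mod 5, x_{i+1} = (x_i − a_i)/5, with x_0 = x:
  x_0 = 39/14;  a_0 = 1;  x_1 = (x_0 − 1)/5 = 5/14
  x_1 = 5/14;  a_1 = 0;  x_2 = (x_1 − 0)/5 = 1/14
  x_2 = 1/14;  a_2 = 4;  x_3 = (x_2 − 4)/5 = -11/14
  x_3 = -11/14;  a_3 = 1;  x_4 = (x_3 − 1)/5 = -5/14
Digits: (1, 0, 4, 1).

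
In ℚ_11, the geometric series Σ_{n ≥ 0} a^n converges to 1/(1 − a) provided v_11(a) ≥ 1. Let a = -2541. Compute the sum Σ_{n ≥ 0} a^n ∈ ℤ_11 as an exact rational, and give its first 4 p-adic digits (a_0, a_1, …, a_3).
Σ a^n = 1/(1 − a) = 1/2542;  first 4 digits = (1, 0, 1, 9)

v_11(a) = 2 ≥ 1, so the series converges in ℤ_11 to 1/(1 − a) = 1/(1 − (-2541)) = 1/2542. Expand this rational in ℤ_11: compute digits iteratively via d_i = x_i mod 11, x_{i+1} = (x_i − d_i)/11. The first 4 digits are (1, 0, 1, 9).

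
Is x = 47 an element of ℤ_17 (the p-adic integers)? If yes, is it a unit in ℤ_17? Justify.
x ∈ ℤ_17^× (unit); v_17(x) = 0

ℤ_17 = {x ∈ ℚ_17 : v_17(x) ≥ 0} and ℤ_17^× = {x ∈ ℤ_17 : v_17(x) = 0}. Here v_17(47) = v_17(num) − v_17(den) = 0; compare against these criteria.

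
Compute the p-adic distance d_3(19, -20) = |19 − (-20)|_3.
d_3(19, -20) = 1/3

Step 1 — x − y = 19 − (-20) = 39. Step 2 — v_3(39) = 1 (factor: 39 = (3^1 · 13); the sign does not affect v_p). Step 3 — |x − y|_3 = 3^{-1} = 1/3.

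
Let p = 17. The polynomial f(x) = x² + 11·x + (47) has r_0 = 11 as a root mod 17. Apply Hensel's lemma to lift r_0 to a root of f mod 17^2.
r_1 = 11 (mod 289)

Hensel: r_{i+1} = r_i − f(r_i)·(f′(r_i))^{-1} mod 17^{i+2}, f′(x) = 2x + 11. Iterate:
  r_0 = 11 (mod 17)
  r_1 = 11 (mod 289)
Final: r = 11 satisfies f(r) ≡ 0 mod 17^2.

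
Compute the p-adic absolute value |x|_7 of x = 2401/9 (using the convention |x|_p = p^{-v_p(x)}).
|2401/9|_7 = 1/2401

Step 1 — compute v_7(x) by factoring powers of 7 out of the numerator and denominator: v_7(2401/9) = 4. Step 2 — apply |x|_p = p^{-v_p(x)} = 7^{-4} = 1/2401.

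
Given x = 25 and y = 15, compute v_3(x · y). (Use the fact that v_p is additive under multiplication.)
v_3(375) = 1

v_p(x) = 0 (factor: 25 = 3^0 · 25); v_p(y) = 1 (factor: 15 = 3^1 · 5). Additivity: v_p(xy) = v_p(x) + v_p(y) = 0 + 1 = 1. (Direct check: xy = 375 = 3^1 · (125).)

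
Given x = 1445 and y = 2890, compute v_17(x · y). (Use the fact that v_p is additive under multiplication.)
v_17(4176050) = 4

v_p(x) = 2 (factor: 1445 = 17^2 · 5); v_p(y) = 2 (factor: 2890 = 17^2 · 10). Additivity: v_p(xy) = v_p(x) + v_p(y) = 2 + 2 = 4. (Direct check: xy = 4176050 = 17^4 · (50).)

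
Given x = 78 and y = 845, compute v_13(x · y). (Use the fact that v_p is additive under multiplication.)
v_13(65910) = 3

v_p(x) = 1 (factor: 78 = 13^1 · 6); v_p(y) = 2 (factor: 845 = 13^2 · 5). Additivity: v_p(xy) = v_p(x) + v_p(y) = 1 + 2 = 3. (Direct check: xy = 65910 = 13^3 · (30).)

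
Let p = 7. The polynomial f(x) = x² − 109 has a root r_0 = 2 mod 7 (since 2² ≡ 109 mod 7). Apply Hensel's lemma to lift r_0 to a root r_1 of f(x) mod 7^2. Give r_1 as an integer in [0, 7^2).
r_1 = 16 (mod 49)

Hensel's recurrence: r_{i+1} = r_i − f(r_i)·(f′(r_i))^{-1} mod 7^{i+2}, with f′(x) = 2x. Iterate:
  r_0 = 2 (mod 7)
  r_1 = 16 (mod 49)
Final: r_1 = 16, and one checks f(r_1) ≡ 0 mod 7^2.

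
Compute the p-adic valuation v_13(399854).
v_13(399854) = 4

v_13(n) is the largest exponent k such that 13^k divides n. Factor out: 399854 = 13^4 · 14. (Sign doesn't affect v_p.) So v_13(399854) = 4.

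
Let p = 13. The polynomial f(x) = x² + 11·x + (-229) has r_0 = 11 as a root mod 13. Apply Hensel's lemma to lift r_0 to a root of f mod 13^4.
r_3 = 13505 (mod 28561)

Hensel: r_{i+1} = r_i − f(r_i)·(f′(r_i))^{-1} mod 13^{i+2}, f′(x) = 2x + 11. Iterate:
  r_0 = 11 (mod 13)
  r_1 = 154 (mod 169)
  r_2 = 323 (mod 2197)
  r_3 = 13505 (mod 28561)
Final: r = 13505 satisfies f(r) ≡ 0 mod 13^4.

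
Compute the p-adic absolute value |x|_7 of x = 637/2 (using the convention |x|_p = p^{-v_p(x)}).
|637/2|_7 = 1/49

Step 1 — compute v_7(x) by factoring powers of 7 out of the numerator and denominator: v_7(637/2) = 2. Step 2 — apply |x|_p = p^{-v_p(x)} = 7^{-2} = 1/49.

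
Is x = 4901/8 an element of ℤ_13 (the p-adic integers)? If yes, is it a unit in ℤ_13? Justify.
x ∈ ℤ_13 but not a unit; v_13(x) = 2 > 0

ℤ_13 = {x ∈ ℚ_13 : v_13(x) ≥ 0} and ℤ_13^× = {x ∈ ℤ_13 : v_13(x) = 0}. Here v_13(4901/8) = v_13(num) − v_13(den) = 2; compare against these criteria.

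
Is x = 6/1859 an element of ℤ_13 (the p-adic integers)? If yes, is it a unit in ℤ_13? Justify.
x ∉ ℤ_13 (v_13(x) = -2 < 0)

ℤ_13 = {x ∈ ℚ_13 : v_13(x) ≥ 0} and ℤ_13^× = {x ∈ ℤ_13 : v_13(x) = 0}. Here v_13(6/1859) = v_13(num) − v_13(den) = -2; compare against these criteria.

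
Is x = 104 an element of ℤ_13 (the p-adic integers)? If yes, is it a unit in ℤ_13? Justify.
x ∈ ℤ_13 but not a unit; v_13(x) = 1 > 0

ℤ_13 = {x ∈ ℚ_13 : v_13(x) ≥ 0} and ℤ_13^× = {x ∈ ℤ_13 : v_13(x) = 0}. Here v_13(104) = v_13(num) − v_13(den) = 1; compare against these criteria.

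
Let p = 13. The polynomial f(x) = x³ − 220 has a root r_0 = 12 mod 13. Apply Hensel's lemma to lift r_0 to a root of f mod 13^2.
r_1 = 129 (mod 169)

Hensel: r_{i+1} = r_i − f(r_i)/f′(r_i) mod 13^{i+2}, where f′(x) = 3x². Iterate:
  r_0 = 12 (mod 13)
  r_1 = 129 (mod 169)
Final: r = 129 with f(r) ≡ 0 mod 13^2.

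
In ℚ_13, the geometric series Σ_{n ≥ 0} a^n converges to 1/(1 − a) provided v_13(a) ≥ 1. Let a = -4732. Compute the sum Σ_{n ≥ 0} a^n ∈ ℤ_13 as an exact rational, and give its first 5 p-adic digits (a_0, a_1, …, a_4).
Σ a^n = 1/(1 − a) = 1/4733;  first 5 digits = (1, 0, 11, 10, 3)

v_13(a) = 2 ≥ 1, so the series converges in ℤ_13 to 1/(1 − a) = 1/(1 − (-4732)) = 1/4733. Expand this rational in ℤ_13: compute digits iteratively via d_i = x_i mod 13, x_{i+1} = (x_i − d_i)/13. The first 5 digits are (1, 0, 11, 10, 3).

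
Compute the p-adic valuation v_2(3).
v_2(3) = 0

v_2(n) is the largest exponent k such that 2^k divides n. Factor out: 3 = 2^0 · 3. (Sign doesn't affect v_p.) So v_2(3) = 0.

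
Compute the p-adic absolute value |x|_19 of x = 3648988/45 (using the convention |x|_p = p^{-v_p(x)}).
|3648988/45|_19 = 1/130321

Step 1 — compute v_19(x) by factoring powers of 19 out of the numerator and denominator: v_19(3648988/45) = 4. Step 2 — apply |x|_p = p^{-v_p(x)} = 19^{-4} = 1/130321.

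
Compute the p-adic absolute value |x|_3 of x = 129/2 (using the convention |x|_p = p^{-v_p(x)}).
|129/2|_3 = 1/3

Step 1 — compute v_3(x) by factoring powers of 3 out of the numerator and denominator: v_3(129/2) = 1. Step 2 — apply |x|_p = p^{-v_p(x)} = 3^{-1} = 1/3.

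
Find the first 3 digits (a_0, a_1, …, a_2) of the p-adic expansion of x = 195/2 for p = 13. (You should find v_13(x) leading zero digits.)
(a_0, …, a_2) = (0, 1, 7)

v_13(195/2) = 1, so a_0 = ... = a_0 = 0. Factor out: x = 13^1 · u with u = 15/2 a unit in ℤ_13. Expand u iteratively via a_{v+i} = u_i mod 13, u_{i+1} = (u_i − a_{v+i})/13:
  u_0 = 15/2;  a_1 = 1;  u_1 = (u_0 − 1)/13 = 1/2
  u_1 = 1/2;  a_2 = 7;  u_2 = (u_1 − 7)/13 = -1/2
Digits: (0, 1, 7).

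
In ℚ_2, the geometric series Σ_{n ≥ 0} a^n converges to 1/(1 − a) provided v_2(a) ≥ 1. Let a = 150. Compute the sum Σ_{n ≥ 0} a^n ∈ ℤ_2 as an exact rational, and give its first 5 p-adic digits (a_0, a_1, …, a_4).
Σ a^n = 1/(1 − a) = -1/149;  first 5 digits = (1, 1, 0, 0, 0)

v_2(a) = 1 ≥ 1, so the series converges in ℤ_2 to 1/(1 − a) = 1/(1 − 150) = -1/149. Expand this rational in ℤ_2: compute digits iteratively via d_i = x_i mod 2, x_{i+1} = (x_i − d_i)/2. The first 5 digits are (1, 1, 0, 0, 0).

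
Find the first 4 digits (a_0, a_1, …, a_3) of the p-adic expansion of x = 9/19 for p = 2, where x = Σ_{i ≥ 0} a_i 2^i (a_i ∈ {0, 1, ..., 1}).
(a_0, …, a_3) = (1, 1, 0, 0)

v_2(9/19) = 0 (numerator and denominator both coprime to 2), so x ∈ ℤ_2^×. Compute digits iteratively via a_i = x_i mod 2, x_{i+1} = (x_i − a_i)/2, with x_0 = x:
  x_0 = 9/19;  a_0 = 1;  x_1 = (x_0 − 1)/2 = -5/19
  x_1 = -5/19;  a_1 = 1;  x_2 = (x_1 − 1)/2 = -12/19
  x_2 = -12/19;  a_2 = 0;  x_3 = (x_2 − 0)/2 = -6/19
  x_3 = -6/19;  a_3 = 0;  x_4 = (x_3 − 0)/2 = -3/19
Digits: (1, 1, 0, 0).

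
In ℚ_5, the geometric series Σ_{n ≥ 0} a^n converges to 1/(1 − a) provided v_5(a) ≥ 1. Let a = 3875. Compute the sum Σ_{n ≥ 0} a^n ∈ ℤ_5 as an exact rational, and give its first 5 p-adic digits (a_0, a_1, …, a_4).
Σ a^n = 1/(1 − a) = -1/3874;  first 5 digits = (1, 0, 0, 1, 1)

v_5(a) = 3 ≥ 1, so the series converges in ℤ_5 to 1/(1 − a) = 1/(1 − 3875) = -1/3874. Expand this rational in ℤ_5: compute digits iteratively via d_i = x_i mod 5, x_{i+1} = (x_i − d_i)/5. The first 5 digits are (1, 0, 0, 1, 1).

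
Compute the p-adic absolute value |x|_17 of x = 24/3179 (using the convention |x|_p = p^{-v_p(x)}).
|24/3179|_17 = 289

Step 1 — compute v_17(x) by factoring powers of 17 out of the numerator and denominator: v_17(24/3179) = -2. Step 2 — apply |x|_p = p^{-v_p(x)} = 17^{2} = 289.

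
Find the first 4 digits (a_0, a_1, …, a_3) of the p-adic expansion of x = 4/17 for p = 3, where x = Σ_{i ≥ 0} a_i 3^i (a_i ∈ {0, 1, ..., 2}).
(a_0, …, a_3) = (2, 1, 0, 0)

v_3(4/17) = 0 (numerator and denominator both coprime to 3), so x ∈ ℤ_3^×. Compute digits iteratively via a_i = x_i mod 3, x_{i+1} = (x_i − a_i)/3, with x_0 = x:
  x_0 = 4/17;  a_0 = 2;  x_1 = (x_0 − 2)/3 = -10/17
  x_1 = -10/17;  a_1 = 1;  x_2 = (x_1 − 1)/3 = -9/17
  x_2 = -9/17;  a_2 = 0;  x_3 = (x_2 − 0)/3 = -3/17
  x_3 = -3/17;  a_3 = 0;  x_4 = (x_3 − 0)/3 = -1/17
Digits: (2, 1, 0, 0).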